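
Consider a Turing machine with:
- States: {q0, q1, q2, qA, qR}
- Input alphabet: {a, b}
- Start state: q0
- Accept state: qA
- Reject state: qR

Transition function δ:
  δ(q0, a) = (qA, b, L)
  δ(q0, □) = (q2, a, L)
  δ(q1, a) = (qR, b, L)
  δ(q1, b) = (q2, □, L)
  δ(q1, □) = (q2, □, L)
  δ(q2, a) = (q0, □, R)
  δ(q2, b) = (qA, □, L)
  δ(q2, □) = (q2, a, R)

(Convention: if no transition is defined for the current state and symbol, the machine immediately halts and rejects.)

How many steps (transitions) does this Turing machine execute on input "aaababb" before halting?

Execution trace:
Initial: [q0]aaababb
Step 1: δ(q0, a) = (qA, b, L) → [qA]□baababb

The machine reaches the accept state qA and halts.

The machine executed 1 step before halting.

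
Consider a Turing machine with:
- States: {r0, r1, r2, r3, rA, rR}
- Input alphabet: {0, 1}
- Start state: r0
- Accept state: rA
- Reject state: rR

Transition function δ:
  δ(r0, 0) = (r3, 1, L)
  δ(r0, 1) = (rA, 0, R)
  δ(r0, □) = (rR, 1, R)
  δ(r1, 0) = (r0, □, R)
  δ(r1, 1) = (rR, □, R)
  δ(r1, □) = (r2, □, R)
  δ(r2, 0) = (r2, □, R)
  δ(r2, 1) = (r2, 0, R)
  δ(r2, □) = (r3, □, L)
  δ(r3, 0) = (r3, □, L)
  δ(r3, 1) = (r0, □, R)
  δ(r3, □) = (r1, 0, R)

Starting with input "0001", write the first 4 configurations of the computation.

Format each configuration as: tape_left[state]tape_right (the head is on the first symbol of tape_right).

Transitions applied:
Step 1: δ(r0, 0) = (r3, 1, L)
Step 2: δ(r3, □) = (r1, 0, R)
Step 3: δ(r1, 1) = (rR, □, R)

The first 4 configurations are:
[r0]0001 ⊢ [r3]□1001 ⊢ 0[r1]1001 ⊢ 0□[rR]001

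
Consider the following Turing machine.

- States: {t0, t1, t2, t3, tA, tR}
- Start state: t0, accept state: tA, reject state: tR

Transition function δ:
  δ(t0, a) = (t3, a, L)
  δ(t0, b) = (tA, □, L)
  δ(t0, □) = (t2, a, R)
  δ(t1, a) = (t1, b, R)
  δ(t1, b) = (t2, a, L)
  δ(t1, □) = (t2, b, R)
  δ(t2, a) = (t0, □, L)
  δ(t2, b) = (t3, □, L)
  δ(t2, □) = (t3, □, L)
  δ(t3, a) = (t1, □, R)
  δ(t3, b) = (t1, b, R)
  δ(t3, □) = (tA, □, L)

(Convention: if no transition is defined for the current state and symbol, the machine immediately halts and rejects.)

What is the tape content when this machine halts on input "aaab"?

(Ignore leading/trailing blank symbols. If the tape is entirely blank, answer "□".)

Execution trace:
Initial: [t0]aaab
Step 1: δ(t0, a) = (t3, a, L) → [t3]□aaab
Step 2: δ(t3, □) = (tA, □, L) → [tA]□□aaab

The machine reaches the accept state tA and halts.

Final tape (ignoring leading/trailing blanks): aaab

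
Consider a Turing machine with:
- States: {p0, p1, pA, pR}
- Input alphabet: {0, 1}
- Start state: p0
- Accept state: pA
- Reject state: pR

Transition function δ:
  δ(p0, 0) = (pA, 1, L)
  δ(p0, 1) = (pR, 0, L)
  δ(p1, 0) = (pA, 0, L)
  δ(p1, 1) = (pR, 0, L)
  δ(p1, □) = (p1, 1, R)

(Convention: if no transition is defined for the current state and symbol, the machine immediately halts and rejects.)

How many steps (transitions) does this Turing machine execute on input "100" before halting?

Execution trace:
Initial: [p0]100
Step 1: δ(p0, 1) = (pR, 0, L) → [pR]□000

The machine reaches the reject state pR and halts.

The machine executed 1 step before halting.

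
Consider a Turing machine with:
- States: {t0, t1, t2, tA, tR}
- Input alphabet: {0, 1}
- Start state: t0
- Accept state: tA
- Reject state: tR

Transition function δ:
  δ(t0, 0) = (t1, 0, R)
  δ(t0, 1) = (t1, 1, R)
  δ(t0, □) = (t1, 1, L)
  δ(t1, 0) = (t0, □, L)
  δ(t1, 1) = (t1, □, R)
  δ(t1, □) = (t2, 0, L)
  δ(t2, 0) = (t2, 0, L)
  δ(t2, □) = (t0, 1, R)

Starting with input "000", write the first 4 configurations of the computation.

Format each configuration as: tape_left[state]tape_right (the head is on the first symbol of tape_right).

Transitions applied:
Step 1: δ(t0, 0) = (t1, 0, R)
Step 2: δ(t1, 0) = (t0, □, L)
Step 3: δ(t0, 0) = (t1, 0, R)

The first 4 configurations are:
[t0]000 ⊢ 0[t1]00 ⊢ [t0]0□0 ⊢ 0[t1]□0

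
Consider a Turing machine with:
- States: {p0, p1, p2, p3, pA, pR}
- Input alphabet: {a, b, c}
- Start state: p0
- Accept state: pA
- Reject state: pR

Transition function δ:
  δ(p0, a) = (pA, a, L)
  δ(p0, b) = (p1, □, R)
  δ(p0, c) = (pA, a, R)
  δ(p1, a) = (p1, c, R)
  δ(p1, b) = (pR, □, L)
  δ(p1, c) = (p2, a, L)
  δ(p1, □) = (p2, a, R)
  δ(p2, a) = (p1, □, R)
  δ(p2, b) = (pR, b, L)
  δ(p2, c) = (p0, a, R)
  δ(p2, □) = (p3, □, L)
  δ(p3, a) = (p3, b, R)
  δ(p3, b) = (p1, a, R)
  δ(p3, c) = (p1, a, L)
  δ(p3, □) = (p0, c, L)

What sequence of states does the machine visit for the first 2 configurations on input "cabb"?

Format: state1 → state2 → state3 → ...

Execution trace:
Initial: [p0]cabb
Step 1: δ(p0, c) = (pA, a, R) → a[pA]abb

The machine reaches the accept state pA and halts.

State sequence: p0 → pA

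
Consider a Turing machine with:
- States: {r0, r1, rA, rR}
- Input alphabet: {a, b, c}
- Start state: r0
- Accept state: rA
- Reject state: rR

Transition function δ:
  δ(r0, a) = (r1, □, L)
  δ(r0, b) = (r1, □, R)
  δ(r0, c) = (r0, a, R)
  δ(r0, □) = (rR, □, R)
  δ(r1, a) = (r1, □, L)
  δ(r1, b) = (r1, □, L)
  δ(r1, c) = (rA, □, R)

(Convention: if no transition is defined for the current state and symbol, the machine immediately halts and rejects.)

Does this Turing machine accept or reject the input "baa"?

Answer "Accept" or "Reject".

Execution trace:
Initial: [r0]baa
Step 1: δ(r0, b) = (r1, □, R) → □[r1]aa
Step 2: δ(r1, a) = (r1, □, L) → [r1]□□a

No transition is defined for δ(r1, □). By convention the machine halts and rejects.

Answer: Reject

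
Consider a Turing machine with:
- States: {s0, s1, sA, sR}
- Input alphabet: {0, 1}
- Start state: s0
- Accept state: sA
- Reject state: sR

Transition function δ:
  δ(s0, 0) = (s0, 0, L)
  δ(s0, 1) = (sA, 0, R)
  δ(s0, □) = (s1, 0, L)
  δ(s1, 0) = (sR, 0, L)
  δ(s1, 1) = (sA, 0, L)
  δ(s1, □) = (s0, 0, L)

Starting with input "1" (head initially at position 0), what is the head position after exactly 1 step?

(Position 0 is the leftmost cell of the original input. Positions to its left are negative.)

Execution trace (head position shown):
Step 0: [s0]1  (head at position 0)
Step 1: move right → 0[sA]□  (head at position 1)

After 1 step, the head is at position 1.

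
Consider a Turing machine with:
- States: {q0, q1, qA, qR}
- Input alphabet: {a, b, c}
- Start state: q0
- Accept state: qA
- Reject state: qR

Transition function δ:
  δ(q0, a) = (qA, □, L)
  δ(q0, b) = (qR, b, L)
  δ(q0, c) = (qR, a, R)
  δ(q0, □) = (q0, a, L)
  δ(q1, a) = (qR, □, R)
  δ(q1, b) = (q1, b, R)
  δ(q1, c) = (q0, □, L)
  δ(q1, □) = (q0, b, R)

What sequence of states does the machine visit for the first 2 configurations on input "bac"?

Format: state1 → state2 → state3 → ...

Execution trace:
Initial: [q0]bac
Step 1: δ(q0, b) = (qR, b, L) → [qR]□bac

The machine reaches the reject state qR and halts.

State sequence: q0 → qR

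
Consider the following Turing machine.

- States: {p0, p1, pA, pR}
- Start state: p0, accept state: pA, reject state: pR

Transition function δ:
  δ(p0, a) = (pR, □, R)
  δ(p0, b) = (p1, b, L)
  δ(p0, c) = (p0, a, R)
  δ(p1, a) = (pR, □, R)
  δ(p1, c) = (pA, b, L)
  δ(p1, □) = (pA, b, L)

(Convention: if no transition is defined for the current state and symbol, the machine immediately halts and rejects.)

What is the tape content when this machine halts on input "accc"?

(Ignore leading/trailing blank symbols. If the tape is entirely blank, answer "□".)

Execution trace:
Initial: [p0]accc
Step 1: δ(p0, a) = (pR, □, R) → □[pR]ccc

The machine reaches the reject state pR and halts.

Final tape (ignoring leading/trailing blanks): ccc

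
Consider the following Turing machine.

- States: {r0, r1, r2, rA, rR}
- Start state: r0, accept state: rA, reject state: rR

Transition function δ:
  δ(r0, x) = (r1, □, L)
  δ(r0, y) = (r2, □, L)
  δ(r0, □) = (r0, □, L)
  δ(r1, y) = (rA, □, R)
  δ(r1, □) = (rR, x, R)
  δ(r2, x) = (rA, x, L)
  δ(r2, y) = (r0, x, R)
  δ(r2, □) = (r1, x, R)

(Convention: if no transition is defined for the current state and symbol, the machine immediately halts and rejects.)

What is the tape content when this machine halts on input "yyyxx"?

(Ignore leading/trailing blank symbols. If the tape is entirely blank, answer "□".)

Execution trace:
Initial: [r0]yyyxx
Step 1: δ(r0, y) = (r2, □, L) → [r2]□□yyxx
Step 2: δ(r2, □) = (r1, x, R) → x[r1]□yyxx
Step 3: δ(r1, □) = (rR, x, R) → xx[rR]yyxx

The machine reaches the reject state rR and halts.

Final tape (ignoring leading/trailing blanks): xxyyxx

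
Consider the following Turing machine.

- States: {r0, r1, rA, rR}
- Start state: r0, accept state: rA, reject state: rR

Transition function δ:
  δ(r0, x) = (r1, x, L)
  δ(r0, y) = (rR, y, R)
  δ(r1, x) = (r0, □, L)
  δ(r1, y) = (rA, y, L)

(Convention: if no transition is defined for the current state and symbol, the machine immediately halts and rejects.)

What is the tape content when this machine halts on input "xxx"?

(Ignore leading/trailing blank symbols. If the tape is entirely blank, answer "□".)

Execution trace:
Initial: [r0]xxx
Step 1: δ(r0, x) = (r1, x, L) → [r1]□xxx

No transition is defined for δ(r1, □). By convention the machine halts and rejects.

Final tape (ignoring leading/trailing blanks): xxx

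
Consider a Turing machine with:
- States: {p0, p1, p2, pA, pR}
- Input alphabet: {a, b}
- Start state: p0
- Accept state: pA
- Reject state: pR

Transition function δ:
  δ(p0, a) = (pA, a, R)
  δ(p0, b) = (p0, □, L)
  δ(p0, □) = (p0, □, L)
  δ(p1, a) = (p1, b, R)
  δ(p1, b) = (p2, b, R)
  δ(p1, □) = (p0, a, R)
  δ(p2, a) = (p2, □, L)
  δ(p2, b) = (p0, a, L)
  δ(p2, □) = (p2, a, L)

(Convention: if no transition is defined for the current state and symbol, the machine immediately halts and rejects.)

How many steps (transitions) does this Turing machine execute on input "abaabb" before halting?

Execution trace:
Initial: [p0]abaabb
Step 1: δ(p0, a) = (pA, a, R) → a[pA]baabb

The machine reaches the accept state pA and halts.

The machine executed 1 step before halting.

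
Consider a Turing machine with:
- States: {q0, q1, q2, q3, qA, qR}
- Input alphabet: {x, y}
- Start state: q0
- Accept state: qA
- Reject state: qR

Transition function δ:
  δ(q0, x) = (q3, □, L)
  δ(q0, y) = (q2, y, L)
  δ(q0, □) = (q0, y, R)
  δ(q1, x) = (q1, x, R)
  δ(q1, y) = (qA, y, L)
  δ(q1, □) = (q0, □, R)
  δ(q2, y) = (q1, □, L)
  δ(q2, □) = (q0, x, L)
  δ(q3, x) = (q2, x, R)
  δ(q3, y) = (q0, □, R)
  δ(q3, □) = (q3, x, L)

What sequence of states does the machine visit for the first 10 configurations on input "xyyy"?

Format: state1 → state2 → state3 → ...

Execution trace:
Initial: [q0]xyyy
Step 1: δ(q0, x) = (q3, □, L) → [q3]□□yyy
Step 2: δ(q3, □) = (q3, x, L) → [q3]□x□yyy
Step 3: δ(q3, □) = (q3, x, L) → [q3]□xx□yyy
Step 4: δ(q3, □) = (q3, x, L) → [q3]□xxx□yyy
Step 5: δ(q3, □) = (q3, x, L) → [q3]□xxxx□yyy
Step 6: δ(q3, □) = (q3, x, L) → [q3]□xxxxx□yyy
Step 7: δ(q3, □) = (q3, x, L) → [q3]□xxxxxx□yyy
Step 8: δ(q3, □) = (q3, x, L) → [q3]□xxxxxxx□yyy
Step 9: δ(q3, □) = (q3, x, L) → [q3]□xxxxxxxx□yyy

State sequence: q0 → q3 → q3 → q3 → q3 → q3 → q3 → q3 → q3 → q3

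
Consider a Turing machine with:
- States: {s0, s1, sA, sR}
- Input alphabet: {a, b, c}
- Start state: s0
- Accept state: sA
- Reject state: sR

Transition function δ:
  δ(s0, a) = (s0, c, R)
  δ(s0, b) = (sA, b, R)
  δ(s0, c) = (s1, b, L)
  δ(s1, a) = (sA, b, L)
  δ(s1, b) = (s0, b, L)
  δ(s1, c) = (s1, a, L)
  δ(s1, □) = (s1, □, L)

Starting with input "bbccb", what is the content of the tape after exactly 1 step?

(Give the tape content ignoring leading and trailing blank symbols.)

Execution trace:
Initial: [s0]bbccb
Step 1: δ(s0, b) = (sA, b, R) → b[sA]bccb

The machine reaches the accept state sA and halts.

After 1 step, the tape (ignoring leading/trailing blanks) is: bbccb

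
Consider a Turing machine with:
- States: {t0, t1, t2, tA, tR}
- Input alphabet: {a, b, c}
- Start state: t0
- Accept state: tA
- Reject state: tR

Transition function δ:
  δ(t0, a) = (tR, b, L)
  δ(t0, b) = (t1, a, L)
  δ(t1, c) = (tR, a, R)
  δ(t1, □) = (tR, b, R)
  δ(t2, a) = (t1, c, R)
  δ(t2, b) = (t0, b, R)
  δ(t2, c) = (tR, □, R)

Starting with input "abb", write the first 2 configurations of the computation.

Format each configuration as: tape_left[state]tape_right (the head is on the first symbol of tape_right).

Transitions applied:
Step 1: δ(t0, a) = (tR, b, L)

The first 2 configurations are:
[t0]abb ⊢ [tR]□bbb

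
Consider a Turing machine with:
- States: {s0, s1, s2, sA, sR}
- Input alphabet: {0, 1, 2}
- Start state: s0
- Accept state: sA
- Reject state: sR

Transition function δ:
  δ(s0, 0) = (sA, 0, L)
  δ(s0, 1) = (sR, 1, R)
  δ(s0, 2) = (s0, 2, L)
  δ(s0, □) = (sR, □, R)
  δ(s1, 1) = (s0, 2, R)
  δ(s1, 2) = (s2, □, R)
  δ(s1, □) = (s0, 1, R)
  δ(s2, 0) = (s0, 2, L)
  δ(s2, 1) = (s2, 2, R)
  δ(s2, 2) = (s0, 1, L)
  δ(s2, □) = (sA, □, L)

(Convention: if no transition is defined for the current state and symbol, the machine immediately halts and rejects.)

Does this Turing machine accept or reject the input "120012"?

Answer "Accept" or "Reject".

Execution trace:
Initial: [s0]120012
Step 1: δ(s0, 1) = (sR, 1, R) → 1[sR]20012

The machine reaches the reject state sR and halts.

Answer: Reject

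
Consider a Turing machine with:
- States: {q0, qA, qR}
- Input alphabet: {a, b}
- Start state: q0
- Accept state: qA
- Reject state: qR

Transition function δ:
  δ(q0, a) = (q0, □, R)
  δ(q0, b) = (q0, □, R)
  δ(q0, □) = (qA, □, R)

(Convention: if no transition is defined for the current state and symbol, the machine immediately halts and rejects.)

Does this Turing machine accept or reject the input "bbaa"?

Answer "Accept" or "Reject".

Execution trace:
Initial: [q0]bbaa
Step 1: δ(q0, b) = (q0, □, R) → □[q0]baa
Step 2: δ(q0, b) = (q0, □, R) → □□[q0]aa
Step 3: δ(q0, a) = (q0, □, R) → □□□[q0]a
Step 4: δ(q0, a) = (q0, □, R) → □□□□[q0]□
Step 5: δ(q0, □) = (qA, □, R) → □□□□□[qA]□

The machine reaches the accept state qA and halts.

Answer: Accept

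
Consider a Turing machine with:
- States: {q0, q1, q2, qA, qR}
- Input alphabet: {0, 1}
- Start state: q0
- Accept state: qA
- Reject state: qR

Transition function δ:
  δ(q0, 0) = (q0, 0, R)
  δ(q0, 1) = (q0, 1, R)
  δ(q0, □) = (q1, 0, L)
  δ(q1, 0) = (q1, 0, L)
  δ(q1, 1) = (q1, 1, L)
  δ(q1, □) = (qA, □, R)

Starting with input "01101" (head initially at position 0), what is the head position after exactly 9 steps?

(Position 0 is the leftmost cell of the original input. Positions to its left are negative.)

Execution trace (head position shown):
Step 0: [q0]01101  (head at position 0)
Step 1: move right → 0[q0]1101  (head at position 1)
Step 2: move right → 01[q0]101  (head at position 2)
Step 3: move right → 011[q0]01  (head at position 3)
Step 4: move right → 0110[q0]1  (head at position 4)
Step 5: move right → 01101[q0]□  (head at position 5)
Step 6: move left → 0110[q1]10  (head at position 4)
Step 7: move left → 011[q1]010  (head at position 3)
Step 8: move left → 01[q1]1010  (head at position 2)
Step 9: move left → 0[q1]11010  (head at position 1)

After 9 steps, the head is at position 1.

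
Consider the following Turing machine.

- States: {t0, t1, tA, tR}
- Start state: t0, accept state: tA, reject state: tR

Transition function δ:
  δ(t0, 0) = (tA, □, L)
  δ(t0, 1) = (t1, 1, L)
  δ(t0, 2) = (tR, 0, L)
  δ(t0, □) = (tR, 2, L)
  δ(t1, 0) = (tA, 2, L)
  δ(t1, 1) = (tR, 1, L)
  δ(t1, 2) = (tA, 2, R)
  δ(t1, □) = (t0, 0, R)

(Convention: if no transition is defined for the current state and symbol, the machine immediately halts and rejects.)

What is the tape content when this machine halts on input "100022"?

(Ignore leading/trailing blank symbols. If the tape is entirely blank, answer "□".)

Execution trace:
Initial: [t0]100022
Step 1: δ(t0, 1) = (t1, 1, L) → [t1]□100022
Step 2: δ(t1, □) = (t0, 0, R) → 0[t0]100022
Step 3: δ(t0, 1) = (t1, 1, L) → [t1]0100022
Step 4: δ(t1, 0) = (tA, 2, L) → [tA]□2100022

The machine reaches the accept state tA and halts.

Final tape (ignoring leading/trailing blanks): 2100022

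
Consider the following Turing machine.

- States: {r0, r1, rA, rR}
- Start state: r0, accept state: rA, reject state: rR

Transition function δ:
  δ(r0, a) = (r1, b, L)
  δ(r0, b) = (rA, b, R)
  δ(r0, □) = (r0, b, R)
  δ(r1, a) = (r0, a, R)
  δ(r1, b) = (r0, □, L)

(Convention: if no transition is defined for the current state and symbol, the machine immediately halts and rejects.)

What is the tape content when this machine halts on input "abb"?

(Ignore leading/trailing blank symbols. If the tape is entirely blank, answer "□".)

Execution trace:
Initial: [r0]abb
Step 1: δ(r0, a) = (r1, b, L) → [r1]□bbb

No transition is defined for δ(r1, □). By convention the machine halts and rejects.

Final tape (ignoring leading/trailing blanks): bbb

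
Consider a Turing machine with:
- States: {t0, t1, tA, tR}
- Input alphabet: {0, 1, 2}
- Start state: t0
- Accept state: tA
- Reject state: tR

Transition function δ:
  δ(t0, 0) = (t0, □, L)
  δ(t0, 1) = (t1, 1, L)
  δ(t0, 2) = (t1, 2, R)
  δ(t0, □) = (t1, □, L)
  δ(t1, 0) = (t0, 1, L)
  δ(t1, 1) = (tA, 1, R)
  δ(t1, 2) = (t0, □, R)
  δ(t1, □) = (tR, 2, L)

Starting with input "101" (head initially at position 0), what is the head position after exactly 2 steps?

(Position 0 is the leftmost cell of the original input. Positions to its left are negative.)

Execution trace (head position shown):
Step 0: [t0]101  (head at position 0)
Step 1: move left → [t1]□101  (head at position -1)
Step 2: move left → [tR]□2101  (head at position -2)

After 2 steps, the head is at position -2.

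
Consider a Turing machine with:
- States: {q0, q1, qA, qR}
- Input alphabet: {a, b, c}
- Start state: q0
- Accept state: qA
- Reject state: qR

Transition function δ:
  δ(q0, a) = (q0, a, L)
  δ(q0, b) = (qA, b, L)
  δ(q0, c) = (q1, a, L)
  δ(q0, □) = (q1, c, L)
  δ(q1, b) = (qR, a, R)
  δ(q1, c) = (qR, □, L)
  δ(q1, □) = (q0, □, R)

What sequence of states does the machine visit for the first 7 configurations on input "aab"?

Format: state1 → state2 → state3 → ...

Execution trace:
Initial: [q0]aab
Step 1: δ(q0, a) = (q0, a, L) → [q0]□aab
Step 2: δ(q0, □) = (q1, c, L) → [q1]□caab
Step 3: δ(q1, □) = (q0, □, R) → □[q0]caab
Step 4: δ(q0, c) = (q1, a, L) → [q1]□aaab
Step 5: δ(q1, □) = (q0, □, R) → □[q0]aaab
Step 6: δ(q0, a) = (q0, a, L) → [q0]□aaab

State sequence: q0 → q0 → q1 → q0 → q1 → q0 → q0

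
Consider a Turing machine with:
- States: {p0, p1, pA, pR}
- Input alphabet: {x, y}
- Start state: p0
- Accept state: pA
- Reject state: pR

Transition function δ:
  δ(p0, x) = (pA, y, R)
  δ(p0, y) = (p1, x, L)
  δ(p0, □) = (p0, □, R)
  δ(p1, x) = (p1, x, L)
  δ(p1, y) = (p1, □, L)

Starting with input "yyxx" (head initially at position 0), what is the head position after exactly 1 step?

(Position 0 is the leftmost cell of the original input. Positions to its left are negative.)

Execution trace (head position shown):
Step 0: [p0]yyxx  (head at position 0)
Step 1: move left → [p1]□xyxx  (head at position -1)

After 1 step, the head is at position -1.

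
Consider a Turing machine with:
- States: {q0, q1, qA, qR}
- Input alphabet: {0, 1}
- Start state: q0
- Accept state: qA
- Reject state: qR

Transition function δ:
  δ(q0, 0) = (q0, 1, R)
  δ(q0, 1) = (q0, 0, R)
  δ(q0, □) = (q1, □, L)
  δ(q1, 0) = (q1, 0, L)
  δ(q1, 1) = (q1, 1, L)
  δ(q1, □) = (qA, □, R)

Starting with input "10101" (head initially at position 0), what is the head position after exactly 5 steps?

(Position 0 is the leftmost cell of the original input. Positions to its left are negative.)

Execution trace (head position shown):
Step 0: [q0]10101  (head at position 0)
Step 1: move right → 0[q0]0101  (head at position 1)
Step 2: move right → 01[q0]101  (head at position 2)
Step 3: move right → 010[q0]01  (head at position 3)
Step 4: move right → 0101[q0]1  (head at position 4)
Step 5: move right → 01010[q0]□  (head at position 5)

After 5 steps, the head is at position 5.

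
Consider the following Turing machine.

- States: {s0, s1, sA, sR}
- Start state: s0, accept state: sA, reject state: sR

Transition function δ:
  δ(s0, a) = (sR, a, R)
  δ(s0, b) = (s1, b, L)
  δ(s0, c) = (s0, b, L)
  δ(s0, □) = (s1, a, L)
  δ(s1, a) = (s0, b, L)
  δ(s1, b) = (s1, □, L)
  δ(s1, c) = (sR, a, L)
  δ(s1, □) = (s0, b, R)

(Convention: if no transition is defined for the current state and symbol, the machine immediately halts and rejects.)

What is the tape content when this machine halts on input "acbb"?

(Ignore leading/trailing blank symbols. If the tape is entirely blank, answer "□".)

Execution trace:
Initial: [s0]acbb
Step 1: δ(s0, a) = (sR, a, R) → a[sR]cbb

The machine reaches the reject state sR and halts.

Final tape (ignoring leading/trailing blanks): acbb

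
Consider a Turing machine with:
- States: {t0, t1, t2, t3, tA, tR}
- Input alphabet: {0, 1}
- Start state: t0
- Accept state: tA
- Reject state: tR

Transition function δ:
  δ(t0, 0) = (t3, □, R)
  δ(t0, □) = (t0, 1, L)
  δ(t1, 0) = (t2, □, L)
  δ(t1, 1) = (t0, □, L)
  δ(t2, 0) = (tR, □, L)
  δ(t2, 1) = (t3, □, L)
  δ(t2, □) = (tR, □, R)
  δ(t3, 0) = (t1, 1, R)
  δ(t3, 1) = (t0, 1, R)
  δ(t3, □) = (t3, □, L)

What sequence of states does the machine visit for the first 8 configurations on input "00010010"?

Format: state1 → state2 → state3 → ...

Execution trace:
Initial: [t0]00010010
Step 1: δ(t0, 0) = (t3, □, R) → □[t3]0010010
Step 2: δ(t3, 0) = (t1, 1, R) → □1[t1]010010
Step 3: δ(t1, 0) = (t2, □, L) → □[t2]1□10010
Step 4: δ(t2, 1) = (t3, □, L) → [t3]□□□10010
Step 5: δ(t3, □) = (t3, □, L) → [t3]□□□□10010
Step 6: δ(t3, □) = (t3, □, L) → [t3]□□□□□10010
Step 7: δ(t3, □) = (t3, □, L) → [t3]□□□□□□10010

State sequence: t0 → t3 → t1 → t2 → t3 → t3 → t3 → t3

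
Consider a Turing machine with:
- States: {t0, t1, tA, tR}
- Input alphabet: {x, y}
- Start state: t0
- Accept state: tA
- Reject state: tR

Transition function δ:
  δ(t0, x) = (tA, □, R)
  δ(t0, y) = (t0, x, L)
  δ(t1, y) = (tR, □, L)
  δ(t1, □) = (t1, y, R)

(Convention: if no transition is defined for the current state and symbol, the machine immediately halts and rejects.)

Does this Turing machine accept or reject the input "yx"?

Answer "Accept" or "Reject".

Execution trace:
Initial: [t0]yx
Step 1: δ(t0, y) = (t0, x, L) → [t0]□xx

No transition is defined for δ(t0, □). By convention the machine halts and rejects.

Answer: Reject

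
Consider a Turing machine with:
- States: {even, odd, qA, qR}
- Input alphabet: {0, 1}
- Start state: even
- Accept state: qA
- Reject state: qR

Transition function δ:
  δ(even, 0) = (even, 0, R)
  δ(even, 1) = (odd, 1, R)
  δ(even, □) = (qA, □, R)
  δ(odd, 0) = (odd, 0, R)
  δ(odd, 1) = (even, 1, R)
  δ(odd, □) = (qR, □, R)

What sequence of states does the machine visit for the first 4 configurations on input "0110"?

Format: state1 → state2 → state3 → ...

Execution trace:
Initial: [even]0110
Step 1: δ(even, 0) = (even, 0, R) → 0[even]110
Step 2: δ(even, 1) = (odd, 1, R) → 01[odd]10
Step 3: δ(odd, 1) = (even, 1, R) → 011[even]0

State sequence: even → even → odd → even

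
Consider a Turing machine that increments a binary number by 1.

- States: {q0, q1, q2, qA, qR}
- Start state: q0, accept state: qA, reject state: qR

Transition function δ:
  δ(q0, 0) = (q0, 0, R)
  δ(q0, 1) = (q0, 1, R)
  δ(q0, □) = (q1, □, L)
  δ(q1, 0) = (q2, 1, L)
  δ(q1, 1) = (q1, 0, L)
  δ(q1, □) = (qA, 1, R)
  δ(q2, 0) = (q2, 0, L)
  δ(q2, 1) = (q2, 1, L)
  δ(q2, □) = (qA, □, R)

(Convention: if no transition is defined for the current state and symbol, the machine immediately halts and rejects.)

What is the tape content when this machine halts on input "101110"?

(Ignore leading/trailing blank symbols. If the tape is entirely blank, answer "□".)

Execution trace:
Initial: [q0]101110
Step 1: δ(q0, 1) = (q0, 1, R) → 1[q0]01110
Step 2: δ(q0, 0) = (q0, 0, R) → 10[q0]1110
Step 3: δ(q0, 1) = (q0, 1, R) → 101[q0]110
Step 4: δ(q0, 1) = (q0, 1, R) → 1011[q0]10
Step 5: δ(q0, 1) = (q0, 1, R) → 10111[q0]0
Step 6: δ(q0, 0) = (q0, 0, R) → 101110[q0]□
Step 7: δ(q0, □) = (q1, □, L) → 10111[q1]0□
Step 8: δ(q1, 0) = (q2, 1, L) → 1011[q2]11□
Step 9: δ(q2, 1) = (q2, 1, L) → 101[q2]111□
Step 10: δ(q2, 1) = (q2, 1, L) → 10[q2]1111□
Step 11: δ(q2, 1) = (q2, 1, L) → 1[q2]01111□
Step 12: δ(q2, 0) = (q2, 0, L) → [q2]101111□
Step 13: δ(q2, 1) = (q2, 1, L) → [q2]□101111□
Step 14: δ(q2, □) = (qA, □, R) → □[qA]101111□

The machine reaches the accept state qA and halts.

Final tape (ignoring leading/trailing blanks): 101111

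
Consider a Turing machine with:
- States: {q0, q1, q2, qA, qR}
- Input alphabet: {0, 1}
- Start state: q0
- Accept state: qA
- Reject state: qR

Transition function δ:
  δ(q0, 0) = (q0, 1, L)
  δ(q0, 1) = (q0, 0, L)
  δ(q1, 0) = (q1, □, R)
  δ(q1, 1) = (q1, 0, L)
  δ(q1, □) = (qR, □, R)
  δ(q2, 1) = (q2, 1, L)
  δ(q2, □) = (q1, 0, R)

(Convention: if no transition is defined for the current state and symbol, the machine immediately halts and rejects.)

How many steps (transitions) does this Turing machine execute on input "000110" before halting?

Execution trace:
Initial: [q0]000110
Step 1: δ(q0, 0) = (q0, 1, L) → [q0]□100110

No transition is defined for δ(q0, □). By convention the machine halts and rejects.

The machine executed 1 step before halting.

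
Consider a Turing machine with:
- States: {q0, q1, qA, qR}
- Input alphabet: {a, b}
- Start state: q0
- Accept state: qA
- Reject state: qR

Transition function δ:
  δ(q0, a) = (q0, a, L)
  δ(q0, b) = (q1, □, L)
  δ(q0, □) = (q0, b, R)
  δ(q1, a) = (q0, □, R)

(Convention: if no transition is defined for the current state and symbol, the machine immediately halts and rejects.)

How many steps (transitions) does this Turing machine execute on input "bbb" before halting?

Execution trace:
Initial: [q0]bbb
Step 1: δ(q0, b) = (q1, □, L) → [q1]□□bb

No transition is defined for δ(q1, □). By convention the machine halts and rejects.

The machine executed 1 step before halting.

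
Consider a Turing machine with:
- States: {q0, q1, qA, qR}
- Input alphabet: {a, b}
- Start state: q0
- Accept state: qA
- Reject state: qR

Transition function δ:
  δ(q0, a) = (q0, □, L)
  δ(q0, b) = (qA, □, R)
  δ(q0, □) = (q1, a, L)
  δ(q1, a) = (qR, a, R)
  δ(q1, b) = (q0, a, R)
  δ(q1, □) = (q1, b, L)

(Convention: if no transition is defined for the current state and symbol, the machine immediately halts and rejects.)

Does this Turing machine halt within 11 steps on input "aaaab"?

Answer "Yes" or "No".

Execution trace:
Initial: [q0]aaaab
Step 1: δ(q0, a) = (q0, □, L) → [q0]□□aaab
Step 2: δ(q0, □) = (q1, a, L) → [q1]□a□aaab
Step 3: δ(q1, □) = (q1, b, L) → [q1]□ba□aaab
Step 4: δ(q1, □) = (q1, b, L) → [q1]□bba□aaab
Step 5: δ(q1, □) = (q1, b, L) → [q1]□bbba□aaab
Step 6: δ(q1, □) = (q1, b, L) → [q1]□bbbba□aaab
Step 7: δ(q1, □) = (q1, b, L) → [q1]□bbbbba□aaab
Step 8: δ(q1, □) = (q1, b, L) → [q1]□bbbbbba□aaab
Step 9: δ(q1, □) = (q1, b, L) → [q1]□bbbbbbba□aaab
Step 10: δ(q1, □) = (q1, b, L) → [q1]□bbbbbbbba□aaab
Step 11: δ(q1, □) = (q1, b, L) → [q1]□bbbbbbbbba□aaab

The machine has not reached a halting state after 11 steps.
The machine did not halt within the 11-step bound.

Answer: No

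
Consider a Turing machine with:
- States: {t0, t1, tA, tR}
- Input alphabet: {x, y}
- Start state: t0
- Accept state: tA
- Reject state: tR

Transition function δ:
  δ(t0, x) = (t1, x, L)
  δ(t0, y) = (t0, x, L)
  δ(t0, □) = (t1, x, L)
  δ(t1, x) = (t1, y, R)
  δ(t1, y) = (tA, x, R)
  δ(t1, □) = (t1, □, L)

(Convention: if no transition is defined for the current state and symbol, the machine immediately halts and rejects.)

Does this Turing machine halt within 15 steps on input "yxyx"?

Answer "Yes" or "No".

Execution trace:
Initial: [t0]yxyx
Step 1: δ(t0, y) = (t0, x, L) → [t0]□xxyx
Step 2: δ(t0, □) = (t1, x, L) → [t1]□xxxyx
Step 3: δ(t1, □) = (t1, □, L) → [t1]□□xxxyx
Step 4: δ(t1, □) = (t1, □, L) → [t1]□□□xxxyx
Step 5: δ(t1, □) = (t1, □, L) → [t1]□□□□xxxyx
Step 6: δ(t1, □) = (t1, □, L) → [t1]□□□□□xxxyx
Step 7: δ(t1, □) = (t1, □, L) → [t1]□□□□□□xxxyx
Step 8: δ(t1, □) = (t1, □, L) → [t1]□□□□□□□xxxyx
Step 9: δ(t1, □) = (t1, □, L) → [t1]□□□□□□□□xxxyx
Step 10: δ(t1, □) = (t1, □, L) → [t1]□□□□□□□□□xxxyx
Step 11: δ(t1, □) = (t1, □, L) → [t1]□□□□□□□□□□xxxyx
Step 12: δ(t1, □) = (t1, □, L) → [t1]□□□□□□□□□□□xxxyx
Step 13: δ(t1, □) = (t1, □, L) → [t1]□□□□□□□□□□□□xxxyx
Step 14: δ(t1, □) = (t1, □, L) → [t1]□□□□□□□□□□□□□xxxyx
Step 15: δ(t1, □) = (t1, □, L) → [t1]□□□□□□□□□□□□□□xxxyx

The machine has not reached a halting state after 15 steps.
The machine did not halt within the 15-step bound.

Answer: No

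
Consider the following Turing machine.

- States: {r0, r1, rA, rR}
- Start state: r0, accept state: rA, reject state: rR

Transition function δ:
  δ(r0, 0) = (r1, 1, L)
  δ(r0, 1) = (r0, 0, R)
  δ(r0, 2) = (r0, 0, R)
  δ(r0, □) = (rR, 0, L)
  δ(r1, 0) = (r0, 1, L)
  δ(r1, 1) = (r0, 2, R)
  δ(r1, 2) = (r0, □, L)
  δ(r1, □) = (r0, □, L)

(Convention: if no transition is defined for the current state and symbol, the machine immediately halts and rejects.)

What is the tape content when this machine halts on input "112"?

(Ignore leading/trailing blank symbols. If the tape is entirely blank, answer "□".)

Execution trace:
Initial: [r0]112
Step 1: δ(r0, 1) = (r0, 0, R) → 0[r0]12
Step 2: δ(r0, 1) = (r0, 0, R) → 00[r0]2
Step 3: δ(r0, 2) = (r0, 0, R) → 000[r0]□
Step 4: δ(r0, □) = (rR, 0, L) → 00[rR]00

The machine reaches the reject state rR and halts.

Final tape (ignoring leading/trailing blanks): 0000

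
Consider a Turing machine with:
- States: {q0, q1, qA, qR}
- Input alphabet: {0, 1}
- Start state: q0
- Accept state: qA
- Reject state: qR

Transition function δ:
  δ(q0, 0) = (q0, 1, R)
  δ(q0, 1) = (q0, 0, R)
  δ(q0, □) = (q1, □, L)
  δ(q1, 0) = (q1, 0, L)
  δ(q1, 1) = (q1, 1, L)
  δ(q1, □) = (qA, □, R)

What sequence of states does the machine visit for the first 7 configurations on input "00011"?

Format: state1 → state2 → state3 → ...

Execution trace:
Initial: [q0]00011
Step 1: δ(q0, 0) = (q0, 1, R) → 1[q0]0011
Step 2: δ(q0, 0) = (q0, 1, R) → 11[q0]011
Step 3: δ(q0, 0) = (q0, 1, R) → 111[q0]11
Step 4: δ(q0, 1) = (q0, 0, R) → 1110[q0]1
Step 5: δ(q0, 1) = (q0, 0, R) → 11100[q0]□
Step 6: δ(q0, □) = (q1, □, L) → 1110[q1]0□

State sequence: q0 → q0 → q0 → q0 → q0 → q0 → q1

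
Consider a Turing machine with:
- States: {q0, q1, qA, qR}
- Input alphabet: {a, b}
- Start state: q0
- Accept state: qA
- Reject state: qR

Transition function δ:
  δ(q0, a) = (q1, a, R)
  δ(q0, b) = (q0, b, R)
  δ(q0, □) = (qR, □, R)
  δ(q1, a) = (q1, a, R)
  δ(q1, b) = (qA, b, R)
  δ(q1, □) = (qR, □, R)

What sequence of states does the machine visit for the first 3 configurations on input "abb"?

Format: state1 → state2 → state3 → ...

Execution trace:
Initial: [q0]abb
Step 1: δ(q0, a) = (q1, a, R) → a[q1]bb
Step 2: δ(q1, b) = (qA, b, R) → ab[qA]b

The machine reaches the accept state qA and halts.

State sequence: q0 → q1 → qA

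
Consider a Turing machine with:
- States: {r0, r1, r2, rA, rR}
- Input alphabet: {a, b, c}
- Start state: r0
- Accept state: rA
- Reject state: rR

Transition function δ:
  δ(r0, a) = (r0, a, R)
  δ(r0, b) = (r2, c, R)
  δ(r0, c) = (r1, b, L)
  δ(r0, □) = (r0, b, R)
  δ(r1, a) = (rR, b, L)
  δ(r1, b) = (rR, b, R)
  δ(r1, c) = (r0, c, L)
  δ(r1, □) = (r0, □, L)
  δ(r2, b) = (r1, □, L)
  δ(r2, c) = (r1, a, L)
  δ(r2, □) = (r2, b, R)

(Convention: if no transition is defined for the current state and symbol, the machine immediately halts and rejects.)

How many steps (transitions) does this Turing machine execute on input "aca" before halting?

Execution trace:
Initial: [r0]aca
Step 1: δ(r0, a) = (r0, a, R) → a[r0]ca
Step 2: δ(r0, c) = (r1, b, L) → [r1]aba
Step 3: δ(r1, a) = (rR, b, L) → [rR]□bba

The machine reaches the reject state rR and halts.

The machine executed 3 steps before halting.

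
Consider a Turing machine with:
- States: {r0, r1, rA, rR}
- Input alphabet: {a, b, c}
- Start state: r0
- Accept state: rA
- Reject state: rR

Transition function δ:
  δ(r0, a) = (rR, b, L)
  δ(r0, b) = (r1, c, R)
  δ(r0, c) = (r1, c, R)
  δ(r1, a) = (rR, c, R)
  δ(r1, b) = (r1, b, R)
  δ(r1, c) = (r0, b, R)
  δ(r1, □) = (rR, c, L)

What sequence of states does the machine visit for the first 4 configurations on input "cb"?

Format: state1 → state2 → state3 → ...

Execution trace:
Initial: [r0]cb
Step 1: δ(r0, c) = (r1, c, R) → c[r1]b
Step 2: δ(r1, b) = (r1, b, R) → cb[r1]□
Step 3: δ(r1, □) = (rR, c, L) → c[rR]bc

The machine reaches the reject state rR and halts.

State sequence: r0 → r1 → r1 → rR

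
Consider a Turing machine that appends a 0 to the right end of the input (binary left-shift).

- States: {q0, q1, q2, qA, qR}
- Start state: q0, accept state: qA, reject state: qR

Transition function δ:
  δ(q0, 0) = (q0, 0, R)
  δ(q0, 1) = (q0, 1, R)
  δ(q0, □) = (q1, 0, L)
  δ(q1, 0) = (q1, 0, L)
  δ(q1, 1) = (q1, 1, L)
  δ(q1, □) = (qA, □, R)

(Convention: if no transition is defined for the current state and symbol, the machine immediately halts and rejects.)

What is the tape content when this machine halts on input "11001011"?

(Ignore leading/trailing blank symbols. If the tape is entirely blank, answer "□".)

Execution trace:
Initial: [q0]11001011
Step 1: δ(q0, 1) = (q0, 1, R) → 1[q0]1001011
Step 2: δ(q0, 1) = (q0, 1, R) → 11[q0]001011
Step 3: δ(q0, 0) = (q0, 0, R) → 110[q0]01011
Step 4: δ(q0, 0) = (q0, 0, R) → 1100[q0]1011
Step 5: δ(q0, 1) = (q0, 1, R) → 11001[q0]011
Step 6: δ(q0, 0) = (q0, 0, R) → 110010[q0]11
Step 7: δ(q0, 1) = (q0, 1, R) → 1100101[q0]1
Step 8: δ(q0, 1) = (q0, 1, R) → 11001011[q0]□
Step 9: δ(q0, □) = (q1, 0, L) → 1100101[q1]10
Step 10: δ(q1, 1) = (q1, 1, L) → 110010[q1]110
Step 11: δ(q1, 1) = (q1, 1, L) → 11001[q1]0110
Step 12: δ(q1, 0) = (q1, 0, L) → 1100[q1]10110
Step 13: δ(q1, 1) = (q1, 1, L) → 110[q1]010110
Step 14: δ(q1, 0) = (q1, 0, L) → 11[q1]0010110
Step 15: δ(q1, 0) = (q1, 0, L) → 1[q1]10010110
Step 16: δ(q1, 1) = (q1, 1, L) → [q1]110010110
Step 17: δ(q1, 1) = (q1, 1, L) → [q1]□110010110
Step 18: δ(q1, □) = (qA, □, R) → □[qA]110010110

The machine reaches the accept state qA and halts.

Final tape (ignoring leading/trailing blanks): 110010110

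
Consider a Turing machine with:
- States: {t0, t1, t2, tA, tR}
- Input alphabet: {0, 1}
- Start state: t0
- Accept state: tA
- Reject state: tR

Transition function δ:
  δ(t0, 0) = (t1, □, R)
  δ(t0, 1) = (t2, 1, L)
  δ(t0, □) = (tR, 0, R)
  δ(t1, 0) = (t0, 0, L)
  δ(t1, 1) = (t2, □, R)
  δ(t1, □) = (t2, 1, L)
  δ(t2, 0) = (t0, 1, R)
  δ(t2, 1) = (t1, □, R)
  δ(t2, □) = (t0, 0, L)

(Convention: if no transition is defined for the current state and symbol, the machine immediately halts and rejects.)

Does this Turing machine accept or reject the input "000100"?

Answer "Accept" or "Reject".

Execution trace:
Initial: [t0]000100
Step 1: δ(t0, 0) = (t1, □, R) → □[t1]00100
Step 2: δ(t1, 0) = (t0, 0, L) → [t0]□00100
Step 3: δ(t0, □) = (tR, 0, R) → 0[tR]00100

The machine reaches the reject state tR and halts.

Answer: Reject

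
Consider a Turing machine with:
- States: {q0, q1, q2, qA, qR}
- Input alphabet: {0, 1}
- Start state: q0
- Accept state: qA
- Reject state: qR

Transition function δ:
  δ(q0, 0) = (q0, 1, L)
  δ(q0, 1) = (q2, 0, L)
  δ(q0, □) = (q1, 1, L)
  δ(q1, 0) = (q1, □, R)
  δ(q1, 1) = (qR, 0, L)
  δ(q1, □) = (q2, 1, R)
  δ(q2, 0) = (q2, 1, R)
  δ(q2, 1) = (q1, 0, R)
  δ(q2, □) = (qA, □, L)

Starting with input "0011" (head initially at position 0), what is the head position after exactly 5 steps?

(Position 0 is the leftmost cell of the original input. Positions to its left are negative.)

Execution trace (head position shown):
Step 0: [q0]0011  (head at position 0)
Step 1: move left → [q0]□1011  (head at position -1)
Step 2: move left → [q1]□11011  (head at position -2)
Step 3: move right → 1[q2]11011  (head at position -1)
Step 4: move right → 10[q1]1011  (head at position 0)
Step 5: move left → 1[qR]00011  (head at position -1)

After 5 steps, the head is at position -1.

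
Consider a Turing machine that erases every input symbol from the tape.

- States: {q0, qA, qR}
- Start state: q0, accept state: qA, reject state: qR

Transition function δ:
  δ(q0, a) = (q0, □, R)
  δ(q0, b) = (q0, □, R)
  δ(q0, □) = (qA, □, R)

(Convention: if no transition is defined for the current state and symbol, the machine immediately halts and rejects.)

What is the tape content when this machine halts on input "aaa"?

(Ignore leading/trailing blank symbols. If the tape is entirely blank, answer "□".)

Execution trace:
Initial: [q0]aaa
Step 1: δ(q0, a) = (q0, □, R) → □[q0]aa
Step 2: δ(q0, a) = (q0, □, R) → □□[q0]a
Step 3: δ(q0, a) = (q0, □, R) → □□□[q0]□
Step 4: δ(q0, □) = (qA, □, R) → □□□□[qA]□

The machine reaches the accept state qA and halts.

Final tape (ignoring leading/trailing blanks): □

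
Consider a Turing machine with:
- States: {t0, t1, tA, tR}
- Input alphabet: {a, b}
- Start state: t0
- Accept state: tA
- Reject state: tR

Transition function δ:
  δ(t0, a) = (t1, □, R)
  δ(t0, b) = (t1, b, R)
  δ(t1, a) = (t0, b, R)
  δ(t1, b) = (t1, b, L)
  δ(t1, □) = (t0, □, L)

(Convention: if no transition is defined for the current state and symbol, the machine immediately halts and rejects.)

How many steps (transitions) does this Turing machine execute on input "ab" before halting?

Execution trace:
Initial: [t0]ab
Step 1: δ(t0, a) = (t1, □, R) → □[t1]b
Step 2: δ(t1, b) = (t1, b, L) → [t1]□b
Step 3: δ(t1, □) = (t0, □, L) → [t0]□□b

No transition is defined for δ(t0, □). By convention the machine halts and rejects.

The machine executed 3 steps before halting.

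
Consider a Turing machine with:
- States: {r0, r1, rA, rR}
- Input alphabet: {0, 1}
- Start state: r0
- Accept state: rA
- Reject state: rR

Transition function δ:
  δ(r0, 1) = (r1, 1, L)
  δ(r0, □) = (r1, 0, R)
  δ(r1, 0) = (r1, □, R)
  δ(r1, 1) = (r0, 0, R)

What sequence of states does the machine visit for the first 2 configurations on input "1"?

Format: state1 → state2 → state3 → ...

Execution trace:
Initial: [r0]1
Step 1: δ(r0, 1) = (r1, 1, L) → [r1]□1

No transition is defined for δ(r1, □). By convention the machine halts and rejects.

State sequence: r0 → r1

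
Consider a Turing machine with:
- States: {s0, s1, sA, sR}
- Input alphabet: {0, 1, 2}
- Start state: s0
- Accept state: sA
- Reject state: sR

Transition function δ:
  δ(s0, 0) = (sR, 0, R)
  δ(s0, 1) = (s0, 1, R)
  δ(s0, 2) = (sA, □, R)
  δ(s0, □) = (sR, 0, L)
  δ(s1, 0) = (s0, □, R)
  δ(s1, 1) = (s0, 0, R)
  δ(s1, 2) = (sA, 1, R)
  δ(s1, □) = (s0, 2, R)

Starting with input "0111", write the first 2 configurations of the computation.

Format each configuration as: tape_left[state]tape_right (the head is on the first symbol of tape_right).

Transitions applied:
Step 1: δ(s0, 0) = (sR, 0, R)

The first 2 configurations are:
[s0]0111 ⊢ 0[sR]111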